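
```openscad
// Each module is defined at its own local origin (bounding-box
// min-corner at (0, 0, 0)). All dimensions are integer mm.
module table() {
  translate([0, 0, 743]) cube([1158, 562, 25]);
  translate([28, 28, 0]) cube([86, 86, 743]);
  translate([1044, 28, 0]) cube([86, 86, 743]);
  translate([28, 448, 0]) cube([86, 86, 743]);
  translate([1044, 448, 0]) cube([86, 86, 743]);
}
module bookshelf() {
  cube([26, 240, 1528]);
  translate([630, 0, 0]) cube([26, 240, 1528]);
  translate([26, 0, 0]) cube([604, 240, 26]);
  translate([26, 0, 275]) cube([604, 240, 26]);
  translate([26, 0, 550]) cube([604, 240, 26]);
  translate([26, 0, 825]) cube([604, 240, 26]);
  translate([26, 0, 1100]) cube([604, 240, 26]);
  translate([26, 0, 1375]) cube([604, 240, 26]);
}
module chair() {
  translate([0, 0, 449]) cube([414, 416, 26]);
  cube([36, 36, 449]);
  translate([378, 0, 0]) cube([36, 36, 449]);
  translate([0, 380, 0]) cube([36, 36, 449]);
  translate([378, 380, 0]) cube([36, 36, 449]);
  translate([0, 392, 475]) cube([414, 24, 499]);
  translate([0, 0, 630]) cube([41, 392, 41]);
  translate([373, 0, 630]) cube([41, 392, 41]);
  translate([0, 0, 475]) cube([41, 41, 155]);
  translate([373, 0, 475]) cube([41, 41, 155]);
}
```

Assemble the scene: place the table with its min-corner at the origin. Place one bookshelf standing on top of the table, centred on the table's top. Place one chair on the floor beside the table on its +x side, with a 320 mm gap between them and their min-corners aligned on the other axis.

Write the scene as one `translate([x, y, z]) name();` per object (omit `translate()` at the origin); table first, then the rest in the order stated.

table();
translate([251, 161, 768]) bookshelf();
translate([1478, 0, 0]) chair();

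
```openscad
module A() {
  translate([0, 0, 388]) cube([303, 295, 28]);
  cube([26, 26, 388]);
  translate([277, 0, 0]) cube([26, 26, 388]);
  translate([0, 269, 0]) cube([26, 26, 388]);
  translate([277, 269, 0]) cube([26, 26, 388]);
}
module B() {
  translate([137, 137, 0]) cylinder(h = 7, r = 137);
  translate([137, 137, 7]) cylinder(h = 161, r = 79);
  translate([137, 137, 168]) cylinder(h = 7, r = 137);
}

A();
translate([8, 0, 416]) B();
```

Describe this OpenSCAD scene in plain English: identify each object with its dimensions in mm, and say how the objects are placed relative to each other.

A is a four-legged stool. The seat is 303×295 mm, 28 mm thick, top at z = 416 mm. It stands on four square legs, each 26×26 mm in cross-section, from z = 0 to the seat underside, each flush with a corner of the seat.

B is a spool: two coaxial disc flanges of radius 137 mm and thickness 7 mm, joined by a core cylinder of radius 79 mm and height 161 mm. The lower flange rests on z = 0 and the three cylinders share a vertical axis.

The spool is on top of the stool.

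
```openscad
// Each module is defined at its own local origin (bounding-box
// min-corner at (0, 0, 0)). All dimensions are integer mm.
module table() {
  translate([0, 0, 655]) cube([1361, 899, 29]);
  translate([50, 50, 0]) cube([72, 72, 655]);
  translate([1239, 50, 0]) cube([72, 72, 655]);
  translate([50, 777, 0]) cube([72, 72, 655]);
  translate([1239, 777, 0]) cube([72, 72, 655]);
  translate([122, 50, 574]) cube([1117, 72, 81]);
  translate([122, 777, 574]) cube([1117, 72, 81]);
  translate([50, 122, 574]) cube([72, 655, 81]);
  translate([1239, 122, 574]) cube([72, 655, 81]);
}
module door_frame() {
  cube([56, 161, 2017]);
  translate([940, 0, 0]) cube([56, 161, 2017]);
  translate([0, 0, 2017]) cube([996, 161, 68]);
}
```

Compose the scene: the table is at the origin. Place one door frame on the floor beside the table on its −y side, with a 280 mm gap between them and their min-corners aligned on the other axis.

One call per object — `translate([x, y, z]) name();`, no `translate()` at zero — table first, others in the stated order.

table();
translate([0, -441, 0]) door_frame();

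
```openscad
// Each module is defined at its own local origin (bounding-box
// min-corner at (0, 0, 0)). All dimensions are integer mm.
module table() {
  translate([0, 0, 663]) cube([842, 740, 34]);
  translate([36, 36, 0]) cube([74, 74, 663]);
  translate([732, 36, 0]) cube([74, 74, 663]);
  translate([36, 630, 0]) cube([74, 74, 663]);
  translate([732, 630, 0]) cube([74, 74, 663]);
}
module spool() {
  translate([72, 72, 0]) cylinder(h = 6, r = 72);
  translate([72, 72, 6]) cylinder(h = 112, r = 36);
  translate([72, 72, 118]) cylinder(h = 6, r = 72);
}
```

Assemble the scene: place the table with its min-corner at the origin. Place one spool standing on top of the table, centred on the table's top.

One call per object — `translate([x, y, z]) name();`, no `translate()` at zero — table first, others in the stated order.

table();
translate([349, 298, 697]) spool();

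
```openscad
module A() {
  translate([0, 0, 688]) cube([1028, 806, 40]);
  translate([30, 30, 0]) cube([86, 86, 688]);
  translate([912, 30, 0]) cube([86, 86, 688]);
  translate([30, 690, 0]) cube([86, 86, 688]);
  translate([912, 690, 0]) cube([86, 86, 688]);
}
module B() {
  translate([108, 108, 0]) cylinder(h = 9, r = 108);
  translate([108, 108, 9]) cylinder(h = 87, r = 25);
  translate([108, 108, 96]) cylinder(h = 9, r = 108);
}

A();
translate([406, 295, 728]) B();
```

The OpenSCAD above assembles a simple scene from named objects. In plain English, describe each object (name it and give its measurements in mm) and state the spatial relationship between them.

A is a rectangular dining table. The top is 1028×806×40 mm with its upper surface at z = 728 mm. It stands on four 86×86 mm square legs, each inset 30 mm from the nearest pair of top edges, running from the floor to the underside of the top.

B is a spool: two coaxial disc flanges of radius 108 mm and thickness 9 mm, joined by a core cylinder of radius 25 mm and height 87 mm. The lower flange rests on z = 0 and the three cylinders share a vertical axis.

The spool is on top of the table, centred.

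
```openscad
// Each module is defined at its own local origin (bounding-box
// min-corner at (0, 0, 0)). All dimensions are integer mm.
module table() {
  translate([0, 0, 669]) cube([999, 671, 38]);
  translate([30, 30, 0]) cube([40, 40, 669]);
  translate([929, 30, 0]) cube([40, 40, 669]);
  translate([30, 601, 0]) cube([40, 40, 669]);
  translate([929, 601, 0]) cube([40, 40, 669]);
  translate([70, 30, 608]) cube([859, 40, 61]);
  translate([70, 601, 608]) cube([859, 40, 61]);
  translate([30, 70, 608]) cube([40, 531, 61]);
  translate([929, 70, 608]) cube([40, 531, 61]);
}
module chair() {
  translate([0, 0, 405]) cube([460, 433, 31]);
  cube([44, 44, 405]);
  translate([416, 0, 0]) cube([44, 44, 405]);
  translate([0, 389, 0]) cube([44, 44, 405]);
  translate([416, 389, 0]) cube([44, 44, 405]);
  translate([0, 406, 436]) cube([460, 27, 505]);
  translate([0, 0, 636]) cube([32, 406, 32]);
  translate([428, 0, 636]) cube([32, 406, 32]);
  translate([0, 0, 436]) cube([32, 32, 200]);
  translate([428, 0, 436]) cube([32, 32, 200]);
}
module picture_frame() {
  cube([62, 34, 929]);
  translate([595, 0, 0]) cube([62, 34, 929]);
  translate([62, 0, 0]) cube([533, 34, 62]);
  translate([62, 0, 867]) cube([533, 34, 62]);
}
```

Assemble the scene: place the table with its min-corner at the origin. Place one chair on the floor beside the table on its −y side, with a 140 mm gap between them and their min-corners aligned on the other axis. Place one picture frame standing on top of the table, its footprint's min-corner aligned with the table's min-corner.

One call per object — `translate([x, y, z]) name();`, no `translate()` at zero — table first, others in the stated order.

table();
translate([0, -573, 0]) chair();
translate([0, 0, 707]) picture_frame();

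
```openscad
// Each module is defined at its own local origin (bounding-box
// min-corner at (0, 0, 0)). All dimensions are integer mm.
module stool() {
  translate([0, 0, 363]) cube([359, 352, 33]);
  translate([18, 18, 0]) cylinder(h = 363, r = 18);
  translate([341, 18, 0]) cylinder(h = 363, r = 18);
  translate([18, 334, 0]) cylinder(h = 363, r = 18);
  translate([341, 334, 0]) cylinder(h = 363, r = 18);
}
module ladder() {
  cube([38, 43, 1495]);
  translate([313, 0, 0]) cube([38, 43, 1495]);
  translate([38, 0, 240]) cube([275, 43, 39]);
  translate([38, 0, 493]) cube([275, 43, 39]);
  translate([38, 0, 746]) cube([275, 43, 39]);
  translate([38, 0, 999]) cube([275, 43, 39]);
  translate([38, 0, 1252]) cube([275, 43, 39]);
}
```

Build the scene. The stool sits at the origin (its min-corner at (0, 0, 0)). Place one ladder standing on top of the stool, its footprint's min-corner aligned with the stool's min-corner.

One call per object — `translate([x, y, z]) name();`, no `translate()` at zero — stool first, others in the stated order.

stool();
translate([0, 0, 396]) ladder();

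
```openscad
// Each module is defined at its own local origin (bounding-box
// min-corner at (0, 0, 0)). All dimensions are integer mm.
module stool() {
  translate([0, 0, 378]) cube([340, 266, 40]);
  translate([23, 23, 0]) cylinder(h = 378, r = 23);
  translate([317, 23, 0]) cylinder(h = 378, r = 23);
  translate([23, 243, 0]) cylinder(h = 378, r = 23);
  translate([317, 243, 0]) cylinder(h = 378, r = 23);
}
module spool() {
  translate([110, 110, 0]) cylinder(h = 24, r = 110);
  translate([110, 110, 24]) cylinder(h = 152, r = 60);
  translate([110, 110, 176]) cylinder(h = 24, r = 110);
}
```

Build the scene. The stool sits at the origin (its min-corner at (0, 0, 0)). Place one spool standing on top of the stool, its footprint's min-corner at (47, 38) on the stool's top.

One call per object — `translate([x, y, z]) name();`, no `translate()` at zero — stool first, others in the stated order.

stool();
translate([47, 38, 418]) spool();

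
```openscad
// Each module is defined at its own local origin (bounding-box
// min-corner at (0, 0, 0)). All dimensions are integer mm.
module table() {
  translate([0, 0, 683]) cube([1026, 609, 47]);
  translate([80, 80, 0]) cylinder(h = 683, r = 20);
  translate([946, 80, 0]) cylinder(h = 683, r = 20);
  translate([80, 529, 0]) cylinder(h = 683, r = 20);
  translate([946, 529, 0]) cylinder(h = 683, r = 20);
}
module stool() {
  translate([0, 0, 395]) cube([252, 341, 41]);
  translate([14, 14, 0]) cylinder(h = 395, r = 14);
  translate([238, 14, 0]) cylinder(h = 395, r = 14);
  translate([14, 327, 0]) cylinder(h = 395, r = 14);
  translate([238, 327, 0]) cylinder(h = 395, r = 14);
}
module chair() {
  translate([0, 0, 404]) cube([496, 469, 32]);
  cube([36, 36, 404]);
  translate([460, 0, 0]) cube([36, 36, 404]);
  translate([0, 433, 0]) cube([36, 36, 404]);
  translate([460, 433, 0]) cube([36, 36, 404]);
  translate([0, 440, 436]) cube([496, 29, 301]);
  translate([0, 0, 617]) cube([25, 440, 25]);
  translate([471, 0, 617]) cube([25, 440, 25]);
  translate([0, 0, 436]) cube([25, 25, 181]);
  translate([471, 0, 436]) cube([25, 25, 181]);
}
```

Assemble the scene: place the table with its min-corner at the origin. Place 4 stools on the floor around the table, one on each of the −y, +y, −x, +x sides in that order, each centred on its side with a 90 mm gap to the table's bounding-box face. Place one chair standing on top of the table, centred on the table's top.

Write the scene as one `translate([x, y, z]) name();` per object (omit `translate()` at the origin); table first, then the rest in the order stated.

table();
translate([387, -431, 0]) stool();
translate([387, 699, 0]) stool();
translate([-342, 134, 0]) stool();
translate([1116, 134, 0]) stool();
translate([265, 70, 730]) chair();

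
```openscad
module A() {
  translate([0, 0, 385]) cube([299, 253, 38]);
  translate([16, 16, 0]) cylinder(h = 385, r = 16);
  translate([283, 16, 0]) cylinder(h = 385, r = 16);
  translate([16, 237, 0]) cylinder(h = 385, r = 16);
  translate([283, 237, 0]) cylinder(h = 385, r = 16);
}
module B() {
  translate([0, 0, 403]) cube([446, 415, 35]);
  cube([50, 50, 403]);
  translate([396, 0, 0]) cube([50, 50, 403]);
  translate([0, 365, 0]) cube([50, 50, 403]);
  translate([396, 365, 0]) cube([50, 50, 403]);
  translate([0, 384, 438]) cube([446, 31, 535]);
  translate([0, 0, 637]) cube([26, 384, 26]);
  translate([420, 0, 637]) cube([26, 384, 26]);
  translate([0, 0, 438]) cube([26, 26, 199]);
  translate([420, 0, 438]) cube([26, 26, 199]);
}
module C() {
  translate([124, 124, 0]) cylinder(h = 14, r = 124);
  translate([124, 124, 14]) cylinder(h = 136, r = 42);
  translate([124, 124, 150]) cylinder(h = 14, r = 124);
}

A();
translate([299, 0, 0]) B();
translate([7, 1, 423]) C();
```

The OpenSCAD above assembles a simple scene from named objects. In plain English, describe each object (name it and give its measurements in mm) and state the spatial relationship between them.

A is a four-legged stool. The seat is a 299×253×38 mm slab whose top surface is at z = 423 mm; four round legs, each 32 mm in diameter, run from the floor (z = 0) to the underside of the seat, each leg's axis is inset half a diameter from the nearest pair of seat edges (so the leg's bounding box is flush with the corner).

B is a chair. The seat is a 446×415×35 mm slab with its top at z = 438 mm, on four 50×50 mm corner legs (flush with the seat edges, standing on z = 0). A flat backrest 31 mm thick, 535 mm tall, spans the full seat width and rises from the seat top along its +y edge, rear face flush with the rear of the seat. Two armrests of 26×26 mm section run along each side from the seat's front edge to the front of the backrest, top faces 225 mm above the seat top and outer faces flush with the seat's x-edges; a 26×26 mm post under the front of each armrest stands on the seat at the front corner.

C is a spool: two coaxial disc flanges of radius 124 mm and thickness 14 mm, joined by a core cylinder of radius 42 mm and height 136 mm. The lower flange rests on z = 0 and the three cylinders share a vertical axis.

The chair is against the stool's +x side, with their −y faces flush. The spool is on top of the stool.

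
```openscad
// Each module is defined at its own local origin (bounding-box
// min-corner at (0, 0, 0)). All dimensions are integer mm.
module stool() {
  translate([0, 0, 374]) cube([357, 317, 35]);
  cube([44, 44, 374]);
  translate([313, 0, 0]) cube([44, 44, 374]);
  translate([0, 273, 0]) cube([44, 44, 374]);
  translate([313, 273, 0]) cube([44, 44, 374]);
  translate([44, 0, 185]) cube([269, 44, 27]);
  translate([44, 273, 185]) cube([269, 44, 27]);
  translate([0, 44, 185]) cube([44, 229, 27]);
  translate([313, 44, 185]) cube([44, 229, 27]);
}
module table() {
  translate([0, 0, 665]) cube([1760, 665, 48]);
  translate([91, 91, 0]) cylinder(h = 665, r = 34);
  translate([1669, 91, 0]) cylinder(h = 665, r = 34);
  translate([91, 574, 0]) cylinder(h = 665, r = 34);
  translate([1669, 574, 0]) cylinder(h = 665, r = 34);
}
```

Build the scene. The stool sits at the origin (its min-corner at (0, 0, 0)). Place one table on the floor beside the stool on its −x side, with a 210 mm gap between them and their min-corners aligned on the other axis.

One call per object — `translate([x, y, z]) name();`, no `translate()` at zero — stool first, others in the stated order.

stool();
translate([-1970, 0, 0]) table();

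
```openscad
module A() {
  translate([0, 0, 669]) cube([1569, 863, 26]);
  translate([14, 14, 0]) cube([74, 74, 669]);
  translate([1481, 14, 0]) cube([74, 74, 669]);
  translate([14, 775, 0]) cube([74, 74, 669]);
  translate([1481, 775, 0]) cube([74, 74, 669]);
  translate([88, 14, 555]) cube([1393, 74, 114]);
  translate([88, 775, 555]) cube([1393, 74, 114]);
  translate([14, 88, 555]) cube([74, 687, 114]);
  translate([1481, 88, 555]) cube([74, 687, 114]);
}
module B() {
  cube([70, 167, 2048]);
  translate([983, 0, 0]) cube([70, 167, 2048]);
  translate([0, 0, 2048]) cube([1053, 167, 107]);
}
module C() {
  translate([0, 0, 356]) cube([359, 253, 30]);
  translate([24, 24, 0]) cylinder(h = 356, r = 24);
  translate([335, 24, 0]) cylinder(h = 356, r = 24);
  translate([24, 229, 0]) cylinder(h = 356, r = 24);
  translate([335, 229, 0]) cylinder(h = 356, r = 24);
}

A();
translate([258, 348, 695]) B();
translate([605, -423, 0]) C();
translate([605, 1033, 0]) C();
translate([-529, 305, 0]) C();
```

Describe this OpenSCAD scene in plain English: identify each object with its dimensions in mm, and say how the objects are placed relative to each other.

A is a table with a 1569×863 mm rectangular top, 26 mm thick, top surface at z = 695 mm, supported by four 74×74 mm square legs, each inset 14 mm from the nearest pair of top edges, running from the floor. Four apron rails, 74 mm thick and 114 mm tall, run between adjacent legs with their top edges flush with the underside of the top and their outer faces flush with the legs' outer faces.

B is a rectangular door frame: two vertical jambs of 70×167 mm section, 2048 mm tall, with a clear opening 913 mm wide between their inner faces. A header 107 mm tall and 167 mm deep lies on top of the jambs and spans the full outside width.

C is a four-legged stool. The seat is 359×253 mm, 30 mm thick, top at z = 386 mm. It stands on four round legs, each 48 mm in diameter, from z = 0 to the seat underside, each leg's axis is inset half a diameter from the nearest pair of seat edges (so the leg's bounding box is flush with the corner).

The door frame is on top of the table, centred. Three stools sit around the table at the −y, +y, −x sides.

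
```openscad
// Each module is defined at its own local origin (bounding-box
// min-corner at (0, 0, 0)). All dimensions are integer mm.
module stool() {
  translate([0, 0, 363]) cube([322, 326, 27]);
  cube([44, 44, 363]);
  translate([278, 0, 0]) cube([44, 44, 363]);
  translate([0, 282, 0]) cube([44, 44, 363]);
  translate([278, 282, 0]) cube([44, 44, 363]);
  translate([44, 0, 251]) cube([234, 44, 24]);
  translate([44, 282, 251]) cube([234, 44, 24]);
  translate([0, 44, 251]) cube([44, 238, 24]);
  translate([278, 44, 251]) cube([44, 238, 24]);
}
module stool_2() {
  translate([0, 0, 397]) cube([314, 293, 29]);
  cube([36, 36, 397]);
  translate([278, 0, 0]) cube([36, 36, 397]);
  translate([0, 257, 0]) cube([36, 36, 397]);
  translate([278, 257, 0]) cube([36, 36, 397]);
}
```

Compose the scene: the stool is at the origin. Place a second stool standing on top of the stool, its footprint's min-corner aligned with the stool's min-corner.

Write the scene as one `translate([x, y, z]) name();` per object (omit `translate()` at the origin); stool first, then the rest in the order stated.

stool();
translate([0, 0, 390]) stool_2();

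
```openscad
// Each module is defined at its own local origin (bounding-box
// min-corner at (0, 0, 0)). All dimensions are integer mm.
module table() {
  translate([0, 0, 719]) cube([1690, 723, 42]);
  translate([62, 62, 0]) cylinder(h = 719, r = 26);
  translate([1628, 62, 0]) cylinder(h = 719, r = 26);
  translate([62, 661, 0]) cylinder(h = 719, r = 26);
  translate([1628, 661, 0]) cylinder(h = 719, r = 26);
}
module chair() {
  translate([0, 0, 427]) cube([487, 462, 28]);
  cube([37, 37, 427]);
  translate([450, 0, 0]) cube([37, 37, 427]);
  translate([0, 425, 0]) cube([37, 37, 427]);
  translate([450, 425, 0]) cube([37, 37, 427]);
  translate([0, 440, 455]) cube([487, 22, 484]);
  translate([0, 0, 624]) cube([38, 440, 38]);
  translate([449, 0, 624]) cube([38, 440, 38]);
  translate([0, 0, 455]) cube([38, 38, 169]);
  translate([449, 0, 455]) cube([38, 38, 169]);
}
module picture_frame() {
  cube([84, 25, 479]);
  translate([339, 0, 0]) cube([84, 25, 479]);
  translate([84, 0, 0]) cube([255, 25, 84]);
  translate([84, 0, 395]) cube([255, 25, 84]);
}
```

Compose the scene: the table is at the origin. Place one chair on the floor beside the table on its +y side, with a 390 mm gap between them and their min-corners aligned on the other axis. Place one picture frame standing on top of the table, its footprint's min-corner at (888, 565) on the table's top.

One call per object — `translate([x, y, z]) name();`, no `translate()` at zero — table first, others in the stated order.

table();
translate([0, 1113, 0]) chair();
translate([888, 565, 761]) picture_frame();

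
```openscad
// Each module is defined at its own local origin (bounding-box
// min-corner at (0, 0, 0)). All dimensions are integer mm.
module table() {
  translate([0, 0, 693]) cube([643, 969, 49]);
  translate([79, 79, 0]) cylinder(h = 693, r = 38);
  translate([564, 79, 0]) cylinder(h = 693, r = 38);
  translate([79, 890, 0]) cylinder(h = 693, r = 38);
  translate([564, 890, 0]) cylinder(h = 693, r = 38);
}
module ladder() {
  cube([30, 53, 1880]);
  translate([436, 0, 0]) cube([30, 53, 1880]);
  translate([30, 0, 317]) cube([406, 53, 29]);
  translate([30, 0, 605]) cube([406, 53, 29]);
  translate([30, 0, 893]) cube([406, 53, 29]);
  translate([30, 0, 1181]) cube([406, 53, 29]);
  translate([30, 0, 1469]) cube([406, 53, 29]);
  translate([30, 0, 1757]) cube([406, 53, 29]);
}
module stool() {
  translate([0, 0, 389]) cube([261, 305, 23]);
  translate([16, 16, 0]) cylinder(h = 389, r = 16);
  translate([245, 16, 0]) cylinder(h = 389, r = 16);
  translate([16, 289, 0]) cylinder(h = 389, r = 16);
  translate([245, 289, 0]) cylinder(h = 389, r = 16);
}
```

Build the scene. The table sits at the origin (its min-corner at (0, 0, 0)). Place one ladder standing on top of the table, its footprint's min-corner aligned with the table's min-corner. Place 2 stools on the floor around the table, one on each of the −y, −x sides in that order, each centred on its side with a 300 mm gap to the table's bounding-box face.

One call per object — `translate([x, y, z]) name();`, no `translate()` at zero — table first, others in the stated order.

table();
translate([0, 0, 742]) ladder();
translate([191, -605, 0]) stool();
translate([-561, 332, 0]) stool();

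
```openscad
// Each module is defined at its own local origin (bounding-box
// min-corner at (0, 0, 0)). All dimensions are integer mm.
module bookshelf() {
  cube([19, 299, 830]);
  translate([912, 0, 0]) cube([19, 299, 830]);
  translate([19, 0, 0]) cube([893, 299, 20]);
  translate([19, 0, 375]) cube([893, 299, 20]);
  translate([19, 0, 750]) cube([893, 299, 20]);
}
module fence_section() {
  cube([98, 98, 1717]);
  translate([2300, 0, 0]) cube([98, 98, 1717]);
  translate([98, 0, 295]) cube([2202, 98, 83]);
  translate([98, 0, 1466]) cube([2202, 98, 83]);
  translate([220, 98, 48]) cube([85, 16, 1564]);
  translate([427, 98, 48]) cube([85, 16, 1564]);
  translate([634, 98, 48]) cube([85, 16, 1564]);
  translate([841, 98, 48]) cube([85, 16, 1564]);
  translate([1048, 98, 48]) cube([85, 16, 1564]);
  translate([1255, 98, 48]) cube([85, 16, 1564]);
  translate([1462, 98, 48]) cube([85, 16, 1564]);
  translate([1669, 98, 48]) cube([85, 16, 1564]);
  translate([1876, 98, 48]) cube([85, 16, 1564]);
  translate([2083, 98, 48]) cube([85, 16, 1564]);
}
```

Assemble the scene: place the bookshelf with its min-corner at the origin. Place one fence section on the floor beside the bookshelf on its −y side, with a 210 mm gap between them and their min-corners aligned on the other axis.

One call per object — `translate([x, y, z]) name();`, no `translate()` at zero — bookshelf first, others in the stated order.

bookshelf();
translate([0, -324, 0]) fence_section();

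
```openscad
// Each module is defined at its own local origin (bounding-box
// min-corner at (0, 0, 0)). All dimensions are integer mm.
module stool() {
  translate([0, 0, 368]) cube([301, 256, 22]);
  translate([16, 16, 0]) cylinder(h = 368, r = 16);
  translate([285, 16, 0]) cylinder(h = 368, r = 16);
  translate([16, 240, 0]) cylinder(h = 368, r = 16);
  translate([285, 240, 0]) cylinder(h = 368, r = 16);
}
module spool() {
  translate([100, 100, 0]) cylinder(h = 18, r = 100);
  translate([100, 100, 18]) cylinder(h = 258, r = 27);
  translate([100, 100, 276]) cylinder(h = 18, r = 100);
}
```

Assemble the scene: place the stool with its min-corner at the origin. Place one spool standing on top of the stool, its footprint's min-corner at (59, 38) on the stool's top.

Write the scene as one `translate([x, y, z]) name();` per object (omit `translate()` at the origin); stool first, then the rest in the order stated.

stool();
translate([59, 38, 390]) spool();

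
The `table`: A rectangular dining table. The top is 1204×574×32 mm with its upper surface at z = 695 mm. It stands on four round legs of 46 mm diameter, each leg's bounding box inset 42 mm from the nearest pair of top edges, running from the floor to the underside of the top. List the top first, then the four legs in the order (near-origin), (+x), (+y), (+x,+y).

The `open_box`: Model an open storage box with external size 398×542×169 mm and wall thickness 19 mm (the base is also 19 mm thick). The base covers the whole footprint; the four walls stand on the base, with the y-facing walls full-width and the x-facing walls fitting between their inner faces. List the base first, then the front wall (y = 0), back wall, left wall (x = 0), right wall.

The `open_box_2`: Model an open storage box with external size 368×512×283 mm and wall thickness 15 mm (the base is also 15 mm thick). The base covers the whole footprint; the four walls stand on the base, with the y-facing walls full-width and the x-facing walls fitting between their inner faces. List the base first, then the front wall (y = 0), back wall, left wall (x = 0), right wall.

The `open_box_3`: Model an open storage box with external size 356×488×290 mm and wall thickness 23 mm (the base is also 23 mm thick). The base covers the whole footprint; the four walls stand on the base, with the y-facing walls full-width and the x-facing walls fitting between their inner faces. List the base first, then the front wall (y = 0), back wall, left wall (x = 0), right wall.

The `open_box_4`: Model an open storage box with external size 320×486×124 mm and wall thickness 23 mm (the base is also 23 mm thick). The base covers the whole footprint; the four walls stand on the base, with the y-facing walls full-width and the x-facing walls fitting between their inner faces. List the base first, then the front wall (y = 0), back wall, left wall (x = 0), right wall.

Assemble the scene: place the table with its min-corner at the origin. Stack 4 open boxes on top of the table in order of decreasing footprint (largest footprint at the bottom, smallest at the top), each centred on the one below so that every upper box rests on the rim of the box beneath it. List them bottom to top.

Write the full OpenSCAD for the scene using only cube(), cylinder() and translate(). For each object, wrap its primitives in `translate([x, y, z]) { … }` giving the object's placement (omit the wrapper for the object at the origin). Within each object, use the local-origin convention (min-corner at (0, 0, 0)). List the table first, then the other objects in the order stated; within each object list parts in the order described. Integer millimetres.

translate([0, 0, 663]) cube([1204, 574, 32]);
translate([65, 65, 0]) cylinder(h = 663, r = 23);
translate([1139, 65, 0]) cylinder(h = 663, r = 23);
translate([65, 509, 0]) cylinder(h = 663, r = 23);
translate([1139, 509, 0]) cylinder(h = 663, r = 23);
translate([403, 16, 695]) {
  cube([398, 542, 19]);
  translate([0, 0, 19]) cube([398, 19, 150]);
  translate([0, 523, 19]) cube([398, 19, 150]);
  translate([0, 19, 19]) cube([19, 504, 150]);
  translate([379, 19, 19]) cube([19, 504, 150]);
}
translate([418, 31, 864]) {
  cube([368, 512, 15]);
  translate([0, 0, 15]) cube([368, 15, 268]);
  translate([0, 497, 15]) cube([368, 15, 268]);
  translate([0, 15, 15]) cube([15, 482, 268]);
  translate([353, 15, 15]) cube([15, 482, 268]);
}
translate([424, 43, 1147]) {
  cube([356, 488, 23]);
  translate([0, 0, 23]) cube([356, 23, 267]);
  translate([0, 465, 23]) cube([356, 23, 267]);
  translate([0, 23, 23]) cube([23, 442, 267]);
  translate([333, 23, 23]) cube([23, 442, 267]);
}
translate([442, 44, 1437]) {
  cube([320, 486, 23]);
  translate([0, 0, 23]) cube([320, 23, 101]);
  translate([0, 463, 23]) cube([320, 23, 101]);
  translate([0, 23, 23]) cube([23, 440, 101]);
  translate([297, 23, 23]) cube([23, 440, 101]);
}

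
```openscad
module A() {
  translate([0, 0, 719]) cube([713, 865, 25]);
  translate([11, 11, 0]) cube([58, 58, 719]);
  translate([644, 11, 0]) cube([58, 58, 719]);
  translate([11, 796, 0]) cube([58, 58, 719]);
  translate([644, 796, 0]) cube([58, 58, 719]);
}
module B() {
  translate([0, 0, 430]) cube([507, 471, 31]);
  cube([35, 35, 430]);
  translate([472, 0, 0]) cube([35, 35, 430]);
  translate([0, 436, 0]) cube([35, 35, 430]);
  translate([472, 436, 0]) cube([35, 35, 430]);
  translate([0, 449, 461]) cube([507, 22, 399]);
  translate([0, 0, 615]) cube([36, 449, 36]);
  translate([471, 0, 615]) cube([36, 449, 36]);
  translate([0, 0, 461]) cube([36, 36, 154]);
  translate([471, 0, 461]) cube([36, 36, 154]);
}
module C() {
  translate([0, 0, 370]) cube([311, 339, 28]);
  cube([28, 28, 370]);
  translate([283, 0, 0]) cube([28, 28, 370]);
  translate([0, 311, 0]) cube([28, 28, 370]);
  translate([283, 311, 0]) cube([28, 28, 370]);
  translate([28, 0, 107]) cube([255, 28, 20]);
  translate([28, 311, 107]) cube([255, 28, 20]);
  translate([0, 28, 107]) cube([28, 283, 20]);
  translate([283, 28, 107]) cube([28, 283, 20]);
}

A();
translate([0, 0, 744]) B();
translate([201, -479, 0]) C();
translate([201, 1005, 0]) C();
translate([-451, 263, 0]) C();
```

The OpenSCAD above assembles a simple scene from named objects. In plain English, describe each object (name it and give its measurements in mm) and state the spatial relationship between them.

A is a table: top 713 mm (x) × 865 mm (y), 25 mm thick, upper face at z = 744 mm, on four 58×58 mm square legs, each inset 11 mm from the nearest pair of top edges, running from z = 0 to the bottom of the top.

B is a chair. The seat is a 507×471×31 mm slab with its top at z = 461 mm, on four 35×35 mm corner legs (flush with the seat edges, standing on z = 0). A flat backrest 22 mm thick, 399 mm tall, spans the full seat width and rises from the seat top along its +y edge, rear face flush with the rear of the seat. Two armrests of 36×36 mm section run along each side from the seat's front edge to the front of the backrest, top faces 190 mm above the seat top and outer faces flush with the seat's x-edges; a 36×36 mm post under the front of each armrest stands on the seat at the front corner.

C is a four-legged stool. The seat is 311×339 mm, 28 mm thick, top at z = 398 mm. It stands on four square legs, each 28×28 mm in cross-section, from z = 0 to the seat underside, each flush with a corner of the seat. Four stretchers, 28 mm wide and 20 mm tall, connect adjacent legs with their undersides at z = 107 mm, each running between the inner faces of the legs it joins and aligned with the legs' outer faces on the other axis.

The chair is on top of the table. Three stools sit around the table at the −y, +y, −x sides.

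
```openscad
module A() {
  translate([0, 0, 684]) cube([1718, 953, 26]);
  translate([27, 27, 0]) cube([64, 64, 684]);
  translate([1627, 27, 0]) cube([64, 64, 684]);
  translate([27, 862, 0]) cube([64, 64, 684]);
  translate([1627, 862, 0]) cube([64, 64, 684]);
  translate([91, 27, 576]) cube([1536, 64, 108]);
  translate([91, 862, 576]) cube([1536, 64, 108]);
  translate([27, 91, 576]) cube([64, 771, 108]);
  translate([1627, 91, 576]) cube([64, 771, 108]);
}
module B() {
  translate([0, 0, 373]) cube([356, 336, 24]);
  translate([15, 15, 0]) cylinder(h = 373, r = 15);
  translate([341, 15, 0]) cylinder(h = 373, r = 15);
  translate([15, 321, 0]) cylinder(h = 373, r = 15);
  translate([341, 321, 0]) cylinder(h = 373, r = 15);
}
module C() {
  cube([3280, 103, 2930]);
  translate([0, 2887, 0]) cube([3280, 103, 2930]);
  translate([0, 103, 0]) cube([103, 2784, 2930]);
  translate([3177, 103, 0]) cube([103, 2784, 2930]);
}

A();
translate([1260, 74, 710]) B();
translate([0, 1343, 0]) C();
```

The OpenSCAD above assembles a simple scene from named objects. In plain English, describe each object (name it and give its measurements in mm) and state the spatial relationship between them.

A is a table with a 1718×953 mm rectangular top, 26 mm thick, top surface at z = 710 mm, supported by four 64×64 mm square legs, each inset 27 mm from the nearest pair of top edges, running from the floor. Four apron rails, 64 mm thick and 108 mm tall, run between adjacent legs with their top edges flush with the underside of the top and their outer faces flush with the legs' outer faces.

B is a simple wooden stool: a rectangular seat 356 mm (x) by 336 mm (y), 24 mm thick, top face at z = 397 mm, on four round legs, each 30 mm in diameter. The legs rest on z = 0, each leg's axis is inset half a diameter from the nearest pair of seat edges (so the leg's bounding box is flush with the corner).

C is a box-shaped house frame (walls only): outside footprint 3280×2990 mm, wall height 2930 mm, wall thickness 103 mm. The two y-facing walls run the full x-width; the two x-facing walls fit between the inner faces of the y-facing walls.

The stool is on top of the table. The house frame is on the floor beside the table on its +y side.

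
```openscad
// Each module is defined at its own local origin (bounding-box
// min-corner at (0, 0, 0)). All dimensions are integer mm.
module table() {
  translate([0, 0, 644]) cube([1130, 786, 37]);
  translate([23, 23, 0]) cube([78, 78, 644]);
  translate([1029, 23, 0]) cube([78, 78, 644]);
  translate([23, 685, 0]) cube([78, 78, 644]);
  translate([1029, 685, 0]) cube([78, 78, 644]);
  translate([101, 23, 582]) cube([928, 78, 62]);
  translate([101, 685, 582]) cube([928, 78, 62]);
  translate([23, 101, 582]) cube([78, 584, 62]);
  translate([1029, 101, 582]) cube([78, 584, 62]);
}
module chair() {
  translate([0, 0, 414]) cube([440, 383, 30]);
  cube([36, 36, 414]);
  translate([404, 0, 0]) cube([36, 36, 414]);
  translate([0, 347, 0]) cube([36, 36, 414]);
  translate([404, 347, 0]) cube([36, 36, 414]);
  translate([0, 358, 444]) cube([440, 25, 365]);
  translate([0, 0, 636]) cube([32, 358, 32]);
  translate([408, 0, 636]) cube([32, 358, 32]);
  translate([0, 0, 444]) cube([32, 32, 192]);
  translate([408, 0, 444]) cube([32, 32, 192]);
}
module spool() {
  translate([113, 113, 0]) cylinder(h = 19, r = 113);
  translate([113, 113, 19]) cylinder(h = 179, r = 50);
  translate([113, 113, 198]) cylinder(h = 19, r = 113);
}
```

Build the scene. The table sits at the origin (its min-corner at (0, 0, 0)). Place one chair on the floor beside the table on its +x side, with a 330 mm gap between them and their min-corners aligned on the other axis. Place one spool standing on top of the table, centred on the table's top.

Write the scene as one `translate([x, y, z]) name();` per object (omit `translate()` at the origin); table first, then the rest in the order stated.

table();
translate([1460, 0, 0]) chair();
translate([452, 280, 681]) spool();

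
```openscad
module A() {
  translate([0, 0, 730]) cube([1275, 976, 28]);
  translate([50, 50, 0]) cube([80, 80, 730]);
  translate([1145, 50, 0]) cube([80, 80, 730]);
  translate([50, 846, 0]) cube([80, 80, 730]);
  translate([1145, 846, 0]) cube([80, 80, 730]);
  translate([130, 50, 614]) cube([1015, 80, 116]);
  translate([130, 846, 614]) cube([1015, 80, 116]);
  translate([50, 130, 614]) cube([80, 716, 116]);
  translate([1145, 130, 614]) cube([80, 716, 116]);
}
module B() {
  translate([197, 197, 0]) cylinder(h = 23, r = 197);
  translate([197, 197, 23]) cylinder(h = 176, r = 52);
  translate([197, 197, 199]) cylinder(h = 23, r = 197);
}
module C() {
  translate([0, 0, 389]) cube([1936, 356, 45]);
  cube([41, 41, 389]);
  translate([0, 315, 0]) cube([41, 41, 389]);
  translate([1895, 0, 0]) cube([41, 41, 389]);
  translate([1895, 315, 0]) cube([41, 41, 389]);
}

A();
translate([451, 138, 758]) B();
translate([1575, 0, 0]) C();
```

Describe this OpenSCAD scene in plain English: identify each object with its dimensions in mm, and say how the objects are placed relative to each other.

A is a table: top 1275 mm (x) × 976 mm (y), 28 mm thick, upper face at z = 758 mm, on four 80×80 mm square legs, each inset 50 mm from the nearest pair of top edges, running from z = 0 to the bottom of the top. Four apron rails, 80 mm thick and 116 mm tall, run between adjacent legs with their top edges flush with the underside of the top and their outer faces flush with the legs' outer faces.

B is a spool: two coaxial disc flanges of radius 197 mm and thickness 23 mm, joined by a core cylinder of radius 52 mm and height 176 mm. The lower flange rests on z = 0 and the three cylinders share a vertical axis.

C is a bench: a 1936×356 mm seat slab, 45 mm thick, top at z = 434 mm, on four 41×41 mm square legs flush with the seat corners and standing on z = 0.

The spool is on top of the table. The bench is on the floor beside the table on its +x side.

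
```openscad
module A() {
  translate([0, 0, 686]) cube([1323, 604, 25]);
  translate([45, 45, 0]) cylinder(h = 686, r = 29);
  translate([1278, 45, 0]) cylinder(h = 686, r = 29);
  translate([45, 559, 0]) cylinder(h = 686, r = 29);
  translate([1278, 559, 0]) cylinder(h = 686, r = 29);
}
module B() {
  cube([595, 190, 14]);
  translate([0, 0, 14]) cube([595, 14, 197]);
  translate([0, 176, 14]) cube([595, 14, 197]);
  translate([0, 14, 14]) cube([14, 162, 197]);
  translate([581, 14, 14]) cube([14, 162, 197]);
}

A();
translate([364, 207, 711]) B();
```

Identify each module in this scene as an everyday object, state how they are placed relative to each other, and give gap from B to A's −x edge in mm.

The open box's min-x is at 364; the table's min-x is 0; gap = 364 mm.

A is a table. B is an open box. The open box is on top of the table, centred. The gap from the open box to the table's −x edge is 364 mm.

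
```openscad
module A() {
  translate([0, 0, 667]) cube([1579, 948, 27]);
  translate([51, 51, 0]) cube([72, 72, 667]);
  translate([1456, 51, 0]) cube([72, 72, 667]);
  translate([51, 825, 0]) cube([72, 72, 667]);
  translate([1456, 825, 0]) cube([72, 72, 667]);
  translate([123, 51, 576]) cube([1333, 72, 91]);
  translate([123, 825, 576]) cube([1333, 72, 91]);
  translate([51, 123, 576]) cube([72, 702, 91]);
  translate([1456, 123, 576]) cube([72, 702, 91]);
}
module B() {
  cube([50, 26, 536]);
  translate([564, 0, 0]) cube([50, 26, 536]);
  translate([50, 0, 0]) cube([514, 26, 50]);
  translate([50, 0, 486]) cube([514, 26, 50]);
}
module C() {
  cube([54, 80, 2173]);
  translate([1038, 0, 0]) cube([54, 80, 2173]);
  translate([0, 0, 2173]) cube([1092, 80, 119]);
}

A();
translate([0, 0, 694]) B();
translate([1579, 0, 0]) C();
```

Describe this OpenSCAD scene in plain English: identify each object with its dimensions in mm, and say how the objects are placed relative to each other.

A is a table: top 1579 mm (x) × 948 mm (y), 27 mm thick, upper face at z = 694 mm, on four 72×72 mm square legs, each inset 51 mm from the nearest pair of top edges, running from z = 0 to the bottom of the top. Four apron rails, 72 mm thick and 91 mm tall, run between adjacent legs with their top edges flush with the underside of the top and their outer faces flush with the legs' outer faces.

B is a rectangular picture frame lying in the x–z plane (depth along y). The opening is 514 mm wide (x) by 436 mm tall (z), surrounded by a border 50 mm wide on all four sides. The frame is 26 mm deep and is made of two full-height vertical stiles with two horizontal rails fitted between them.

C is a rectangular door frame: two vertical jambs of 54×80 mm section, 2173 mm tall, with a clear opening 984 mm wide between their inner faces. A header 119 mm tall and 80 mm deep lies on top of the jambs and spans the full outside width.

The picture frame is on top of the table. The door frame is against the table's +x side, with their −y faces flush.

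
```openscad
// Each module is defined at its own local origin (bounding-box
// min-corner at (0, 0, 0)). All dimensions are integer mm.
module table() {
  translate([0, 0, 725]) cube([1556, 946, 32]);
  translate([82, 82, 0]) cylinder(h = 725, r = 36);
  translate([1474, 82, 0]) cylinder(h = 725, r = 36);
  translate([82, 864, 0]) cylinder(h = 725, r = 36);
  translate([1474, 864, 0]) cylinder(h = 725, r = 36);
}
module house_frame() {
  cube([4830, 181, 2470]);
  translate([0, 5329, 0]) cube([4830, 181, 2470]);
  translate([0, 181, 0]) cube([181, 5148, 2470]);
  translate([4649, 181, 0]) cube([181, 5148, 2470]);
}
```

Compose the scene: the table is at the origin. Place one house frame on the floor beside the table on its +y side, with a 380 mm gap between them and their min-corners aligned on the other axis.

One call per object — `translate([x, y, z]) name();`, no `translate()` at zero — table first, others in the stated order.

table();
translate([0, 1326, 0]) house_frame();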